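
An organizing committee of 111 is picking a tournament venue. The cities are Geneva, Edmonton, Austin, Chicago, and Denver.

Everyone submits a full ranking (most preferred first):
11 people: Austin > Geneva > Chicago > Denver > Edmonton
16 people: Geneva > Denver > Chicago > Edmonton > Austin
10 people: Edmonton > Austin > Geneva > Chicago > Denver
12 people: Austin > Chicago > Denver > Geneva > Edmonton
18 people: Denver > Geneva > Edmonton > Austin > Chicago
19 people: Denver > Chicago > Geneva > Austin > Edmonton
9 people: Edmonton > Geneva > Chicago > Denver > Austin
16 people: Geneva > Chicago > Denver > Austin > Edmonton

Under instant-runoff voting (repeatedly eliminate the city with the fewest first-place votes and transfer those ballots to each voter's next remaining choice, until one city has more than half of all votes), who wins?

Geneva

Round 1: Geneva 32, Edmonton 19, Austin 23, Chicago 0, Denver 37. Chicago eliminated.
Round 2: Geneva 32, Edmonton 19, Austin 23, Denver 37. Edmonton eliminated.
Round 3: Geneva 41, Austin 33, Denver 37. Austin eliminated.
Round 4: Geneva 62, Denver 49. Geneva has a majority (≥56).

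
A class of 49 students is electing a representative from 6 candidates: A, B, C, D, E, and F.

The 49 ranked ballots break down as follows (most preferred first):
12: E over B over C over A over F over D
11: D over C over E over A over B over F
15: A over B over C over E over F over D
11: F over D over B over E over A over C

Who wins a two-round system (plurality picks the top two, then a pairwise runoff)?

Round 1 first-place votes: A 15, B 0, C 0, D 11, E 12, F 11. A and E advance.
Runoff: A is ranked above E on 15 ballots, E above A on 34.

E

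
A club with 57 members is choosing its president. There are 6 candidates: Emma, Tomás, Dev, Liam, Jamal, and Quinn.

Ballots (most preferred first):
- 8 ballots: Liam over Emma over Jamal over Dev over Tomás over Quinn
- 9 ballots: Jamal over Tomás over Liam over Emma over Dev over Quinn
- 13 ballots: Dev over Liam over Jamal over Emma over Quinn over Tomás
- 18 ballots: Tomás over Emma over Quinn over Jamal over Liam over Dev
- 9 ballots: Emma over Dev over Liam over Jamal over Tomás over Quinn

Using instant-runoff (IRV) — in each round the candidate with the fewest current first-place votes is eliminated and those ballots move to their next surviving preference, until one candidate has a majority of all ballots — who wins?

Round 1: Emma 9, Tomás 18, Dev 13, Liam 8, Jamal 9, Quinn 0. Quinn eliminated.
Round 2: Emma 9, Tomás 18, Dev 13, Liam 8, Jamal 9. Liam eliminated.
Round 3: Emma 17, Tomás 18, Dev 13, Jamal 9. Jamal eliminated.
Round 4: Emma 17, Tomás 27, Dev 13. Dev eliminated.
Round 5: Emma 30, Tomás 27. Emma has a majority (≥29).

Emma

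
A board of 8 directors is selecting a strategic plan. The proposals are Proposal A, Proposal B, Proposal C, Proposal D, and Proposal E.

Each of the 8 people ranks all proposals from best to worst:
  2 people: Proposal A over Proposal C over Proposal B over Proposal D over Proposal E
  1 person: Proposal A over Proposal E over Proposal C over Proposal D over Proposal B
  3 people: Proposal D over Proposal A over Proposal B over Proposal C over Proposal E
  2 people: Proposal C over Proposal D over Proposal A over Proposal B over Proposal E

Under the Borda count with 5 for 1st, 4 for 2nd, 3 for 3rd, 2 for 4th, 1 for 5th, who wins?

Proposal A

Proposal A: 2×5 + 1×5 + 3×4 + 2×3 = 33
Proposal B: 2×3 + 1×1 + 3×3 + 2×2 = 20
Proposal C: 2×4 + 1×3 + 3×2 + 2×5 = 27
Proposal D: 2×2 + 1×2 + 3×5 + 2×4 = 29
Proposal E: 2×1 + 1×4 + 3×1 + 2×1 = 11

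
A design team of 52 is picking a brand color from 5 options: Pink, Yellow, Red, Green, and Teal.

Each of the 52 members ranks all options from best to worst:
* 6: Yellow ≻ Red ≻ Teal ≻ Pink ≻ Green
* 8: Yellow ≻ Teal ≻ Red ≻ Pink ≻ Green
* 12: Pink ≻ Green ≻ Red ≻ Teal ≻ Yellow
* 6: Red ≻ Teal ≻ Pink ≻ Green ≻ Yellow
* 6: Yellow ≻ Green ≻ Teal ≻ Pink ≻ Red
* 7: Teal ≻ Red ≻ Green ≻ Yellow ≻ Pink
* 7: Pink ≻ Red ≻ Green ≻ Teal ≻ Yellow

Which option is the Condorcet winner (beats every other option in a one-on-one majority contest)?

Red vs Pink: 27–25
Red vs Yellow: 32–20
Red vs Green: 34–18
Red vs Teal: 31–21
Red beats every other option.

Red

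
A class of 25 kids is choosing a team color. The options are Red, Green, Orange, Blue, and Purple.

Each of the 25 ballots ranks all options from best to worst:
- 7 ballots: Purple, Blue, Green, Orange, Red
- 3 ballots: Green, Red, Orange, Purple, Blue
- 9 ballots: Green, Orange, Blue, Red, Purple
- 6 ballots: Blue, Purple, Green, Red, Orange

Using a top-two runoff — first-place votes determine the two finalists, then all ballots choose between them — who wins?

Round 1 first-place votes: Red 0, Green 12, Orange 0, Blue 6, Purple 7. Green and Purple advance.
Runoff: Green is ranked above Purple on 12 ballots, Purple above Green on 13.

Purple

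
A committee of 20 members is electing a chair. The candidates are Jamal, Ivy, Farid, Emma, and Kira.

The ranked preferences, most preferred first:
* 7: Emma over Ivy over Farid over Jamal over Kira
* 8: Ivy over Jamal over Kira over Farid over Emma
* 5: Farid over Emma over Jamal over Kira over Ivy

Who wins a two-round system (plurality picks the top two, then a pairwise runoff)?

Round 1 first-place votes: Jamal 0, Ivy 8, Farid 5, Emma 7, Kira 0. Ivy and Emma advance.
Runoff: Ivy is ranked above Emma on 8 ballots, Emma above Ivy on 12.

Emma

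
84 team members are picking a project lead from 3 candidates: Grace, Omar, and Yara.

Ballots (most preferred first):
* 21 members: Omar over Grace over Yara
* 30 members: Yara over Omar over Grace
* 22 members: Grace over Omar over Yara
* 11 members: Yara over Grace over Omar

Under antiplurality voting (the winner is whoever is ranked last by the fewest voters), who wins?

Last-place votes: Grace 30, Omar 11, Yara 43.

Omar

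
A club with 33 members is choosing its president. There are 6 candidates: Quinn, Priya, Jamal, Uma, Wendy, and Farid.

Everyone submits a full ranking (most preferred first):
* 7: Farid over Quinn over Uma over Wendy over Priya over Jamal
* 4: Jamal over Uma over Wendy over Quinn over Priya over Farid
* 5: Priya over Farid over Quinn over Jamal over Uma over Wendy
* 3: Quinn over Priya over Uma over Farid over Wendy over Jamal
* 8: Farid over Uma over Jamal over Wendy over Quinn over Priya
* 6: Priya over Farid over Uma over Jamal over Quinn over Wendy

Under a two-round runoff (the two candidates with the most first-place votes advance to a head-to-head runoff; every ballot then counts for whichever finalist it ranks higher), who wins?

Round 1 first-place votes: Quinn 3, Priya 11, Jamal 4, Uma 0, Wendy 0, Farid 15. Farid and Priya advance.
Runoff: Farid is ranked above Priya on 15 ballots, Priya above Farid on 18.

Priya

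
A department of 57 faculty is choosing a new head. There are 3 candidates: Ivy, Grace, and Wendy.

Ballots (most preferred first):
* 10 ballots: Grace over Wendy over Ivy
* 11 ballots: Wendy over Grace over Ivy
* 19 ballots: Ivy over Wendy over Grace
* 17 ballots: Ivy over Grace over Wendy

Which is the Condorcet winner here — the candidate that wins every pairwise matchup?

Ivy vs Grace: 36–21
Ivy vs Wendy: 36–21
Ivy beats every other candidate.

Ivy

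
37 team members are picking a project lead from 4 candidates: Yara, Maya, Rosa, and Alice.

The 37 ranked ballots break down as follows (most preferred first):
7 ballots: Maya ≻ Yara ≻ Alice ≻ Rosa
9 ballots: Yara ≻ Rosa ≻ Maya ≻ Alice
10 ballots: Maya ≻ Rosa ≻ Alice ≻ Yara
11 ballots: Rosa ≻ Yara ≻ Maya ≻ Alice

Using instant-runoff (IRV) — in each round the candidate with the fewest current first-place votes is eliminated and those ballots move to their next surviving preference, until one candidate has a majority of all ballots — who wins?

Round 1: Yara 9, Maya 17, Rosa 11, Alice 0. Alice eliminated.
Round 2: Yara 9, Maya 17, Rosa 11. Yara eliminated.
Round 3: Maya 17, Rosa 20. Rosa has a majority (≥19).

Rosa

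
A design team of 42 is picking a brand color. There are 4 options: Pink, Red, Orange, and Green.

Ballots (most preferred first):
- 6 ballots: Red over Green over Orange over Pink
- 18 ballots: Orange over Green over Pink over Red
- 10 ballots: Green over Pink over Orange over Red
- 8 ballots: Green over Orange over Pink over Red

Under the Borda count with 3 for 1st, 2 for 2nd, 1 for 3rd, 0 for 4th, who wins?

Green

Pink: 6×0 + 18×1 + 10×2 + 8×1 = 46
Red: 6×3 + 18×0 + 10×0 + 8×0 = 18
Orange: 6×1 + 18×3 + 10×1 + 8×2 = 86
Green: 6×2 + 18×2 + 10×3 + 8×3 = 102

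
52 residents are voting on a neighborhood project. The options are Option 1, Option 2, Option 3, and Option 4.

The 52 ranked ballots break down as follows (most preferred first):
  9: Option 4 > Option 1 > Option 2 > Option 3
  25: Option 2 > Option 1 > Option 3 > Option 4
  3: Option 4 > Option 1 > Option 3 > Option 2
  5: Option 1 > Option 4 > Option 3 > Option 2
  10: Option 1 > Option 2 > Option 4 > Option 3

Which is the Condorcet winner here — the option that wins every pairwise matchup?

Option 1 vs Option 2: 27–25
Option 1 vs Option 3: 52–0
Option 1 vs Option 4: 40–12
Option 1 beats every other option.

Option 1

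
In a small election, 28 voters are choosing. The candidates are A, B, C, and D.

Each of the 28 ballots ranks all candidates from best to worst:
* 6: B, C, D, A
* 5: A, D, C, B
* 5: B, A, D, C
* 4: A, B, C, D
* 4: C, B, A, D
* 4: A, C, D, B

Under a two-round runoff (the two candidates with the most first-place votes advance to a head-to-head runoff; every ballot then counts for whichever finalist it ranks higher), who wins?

B

Round 1 first-place votes: A 13, B 11, C 4, D 0. A and B advance.
Runoff: A is ranked above B on 13 ballots, B above A on 15.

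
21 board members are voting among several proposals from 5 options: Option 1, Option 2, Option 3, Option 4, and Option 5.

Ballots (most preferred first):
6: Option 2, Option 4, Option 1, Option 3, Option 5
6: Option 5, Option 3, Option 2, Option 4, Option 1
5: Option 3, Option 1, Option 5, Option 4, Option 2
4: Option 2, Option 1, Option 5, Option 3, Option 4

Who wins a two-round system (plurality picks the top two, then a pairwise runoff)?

Round 1 first-place votes: Option 1 0, Option 2 10, Option 3 5, Option 4 0, Option 5 6. Option 2 and Option 5 advance.
Runoff: Option 2 is ranked above Option 5 on 10 ballots, Option 5 above Option 2 on 11.

Option 5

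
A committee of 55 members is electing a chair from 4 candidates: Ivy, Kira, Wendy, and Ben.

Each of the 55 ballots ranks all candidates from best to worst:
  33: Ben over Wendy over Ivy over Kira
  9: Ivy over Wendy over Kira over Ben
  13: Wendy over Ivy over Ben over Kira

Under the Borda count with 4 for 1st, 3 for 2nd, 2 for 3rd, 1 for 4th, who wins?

Wendy

Ivy: 33×2 + 9×4 + 13×3 = 141
Kira: 33×1 + 9×2 + 13×1 = 64
Wendy: 33×3 + 9×3 + 13×4 = 178
Ben: 33×4 + 9×1 + 13×2 = 167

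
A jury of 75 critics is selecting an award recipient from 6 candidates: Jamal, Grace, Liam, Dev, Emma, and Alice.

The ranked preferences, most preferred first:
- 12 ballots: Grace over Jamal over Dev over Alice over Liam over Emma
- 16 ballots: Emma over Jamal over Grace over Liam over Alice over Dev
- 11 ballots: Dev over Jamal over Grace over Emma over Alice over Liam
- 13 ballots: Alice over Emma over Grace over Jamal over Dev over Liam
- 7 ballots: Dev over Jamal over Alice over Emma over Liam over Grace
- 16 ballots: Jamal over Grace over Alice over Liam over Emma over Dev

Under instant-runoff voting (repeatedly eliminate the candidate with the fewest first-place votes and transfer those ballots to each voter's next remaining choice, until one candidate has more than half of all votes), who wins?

Jamal

Round 1: Jamal 16, Grace 12, Liam 0, Dev 18, Emma 16, Alice 13. Liam eliminated.
Round 2: Jamal 16, Grace 12, Dev 18, Emma 16, Alice 13. Grace eliminated.
Round 3: Jamal 28, Dev 18, Emma 16, Alice 13. Alice eliminated.
Round 4: Jamal 28, Dev 18, Emma 29. Dev eliminated.
Round 5: Jamal 46, Emma 29. Jamal has a majority (≥38).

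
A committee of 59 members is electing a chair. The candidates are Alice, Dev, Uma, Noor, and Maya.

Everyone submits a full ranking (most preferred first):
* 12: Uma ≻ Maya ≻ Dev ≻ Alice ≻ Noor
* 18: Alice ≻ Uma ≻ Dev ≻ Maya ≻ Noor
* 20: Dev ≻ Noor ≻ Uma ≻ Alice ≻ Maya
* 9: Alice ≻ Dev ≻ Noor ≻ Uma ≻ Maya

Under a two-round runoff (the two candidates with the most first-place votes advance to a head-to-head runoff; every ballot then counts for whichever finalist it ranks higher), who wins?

Round 1 first-place votes: Alice 27, Dev 20, Uma 12, Noor 0, Maya 0. Alice and Dev advance.
Runoff: Alice is ranked above Dev on 27 ballots, Dev above Alice on 32.

Dev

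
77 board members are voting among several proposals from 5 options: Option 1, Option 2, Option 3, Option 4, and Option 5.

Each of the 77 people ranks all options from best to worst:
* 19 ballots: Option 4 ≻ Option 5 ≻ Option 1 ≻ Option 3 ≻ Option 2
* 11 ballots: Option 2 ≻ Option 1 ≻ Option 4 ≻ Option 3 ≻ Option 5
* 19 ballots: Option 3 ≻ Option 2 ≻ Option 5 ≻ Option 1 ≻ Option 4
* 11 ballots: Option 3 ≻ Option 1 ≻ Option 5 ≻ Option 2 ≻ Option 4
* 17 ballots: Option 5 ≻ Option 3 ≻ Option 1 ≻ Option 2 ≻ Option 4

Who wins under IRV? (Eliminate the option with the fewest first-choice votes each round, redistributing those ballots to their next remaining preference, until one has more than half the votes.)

Round 1: Option 1 0, Option 2 11, Option 3 30, Option 4 19, Option 5 17. Option 1 eliminated.
Round 2: Option 2 11, Option 3 30, Option 4 19, Option 5 17. Option 2 eliminated.
Round 3: Option 3 30, Option 4 30, Option 5 17. Option 5 eliminated.
Round 4: Option 3 47, Option 4 30. Option 3 has a majority (≥39).

Option 3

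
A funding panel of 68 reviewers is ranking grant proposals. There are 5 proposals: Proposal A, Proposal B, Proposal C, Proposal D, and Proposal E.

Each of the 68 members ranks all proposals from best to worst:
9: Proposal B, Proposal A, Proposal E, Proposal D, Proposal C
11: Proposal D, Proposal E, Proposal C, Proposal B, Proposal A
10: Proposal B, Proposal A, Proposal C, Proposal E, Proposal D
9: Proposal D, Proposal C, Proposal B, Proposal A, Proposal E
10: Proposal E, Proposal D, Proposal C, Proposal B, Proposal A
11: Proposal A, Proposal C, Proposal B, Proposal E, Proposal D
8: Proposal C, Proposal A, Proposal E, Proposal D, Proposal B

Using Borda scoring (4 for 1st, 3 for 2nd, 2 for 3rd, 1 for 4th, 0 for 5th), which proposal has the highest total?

Proposal A: 9×3 + 11×0 + 10×3 + 9×1 + 10×0 + 11×4 + 8×3 = 134
Proposal B: 9×4 + 11×1 + 10×4 + 9×2 + 10×1 + 11×2 + 8×0 = 137
Proposal C: 9×0 + 11×2 + 10×2 + 9×3 + 10×2 + 11×3 + 8×4 = 154
Proposal D: 9×1 + 11×4 + 10×0 + 9×4 + 10×3 + 11×0 + 8×1 = 127
Proposal E: 9×2 + 11×3 + 10×1 + 9×0 + 10×4 + 11×1 + 8×2 = 128

Proposal C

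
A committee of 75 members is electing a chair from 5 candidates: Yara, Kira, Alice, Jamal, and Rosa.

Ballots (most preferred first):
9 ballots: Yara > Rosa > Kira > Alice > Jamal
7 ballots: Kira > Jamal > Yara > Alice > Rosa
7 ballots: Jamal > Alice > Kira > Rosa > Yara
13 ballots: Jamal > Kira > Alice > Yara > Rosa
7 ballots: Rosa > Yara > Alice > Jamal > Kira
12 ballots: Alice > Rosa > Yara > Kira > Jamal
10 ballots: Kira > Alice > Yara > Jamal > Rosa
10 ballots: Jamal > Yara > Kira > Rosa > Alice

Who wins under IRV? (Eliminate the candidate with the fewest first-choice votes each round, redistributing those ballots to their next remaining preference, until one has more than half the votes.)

Yara

Round 1: Yara 9, Kira 17, Alice 12, Jamal 30, Rosa 7. Rosa eliminated.
Round 2: Yara 16, Kira 17, Alice 12, Jamal 30. Alice eliminated.
Round 3: Yara 28, Kira 17, Jamal 30. Kira eliminated.
Round 4: Yara 38, Jamal 37. Yara has a majority (≥38).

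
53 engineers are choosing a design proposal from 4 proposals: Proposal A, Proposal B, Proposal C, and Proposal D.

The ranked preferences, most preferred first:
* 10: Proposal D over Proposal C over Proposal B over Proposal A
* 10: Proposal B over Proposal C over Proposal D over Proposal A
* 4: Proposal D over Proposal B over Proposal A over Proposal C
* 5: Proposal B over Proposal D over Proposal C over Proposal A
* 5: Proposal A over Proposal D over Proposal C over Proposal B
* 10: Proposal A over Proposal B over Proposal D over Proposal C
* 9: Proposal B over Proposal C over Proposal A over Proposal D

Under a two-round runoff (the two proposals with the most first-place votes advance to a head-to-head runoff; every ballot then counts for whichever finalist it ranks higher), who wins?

Proposal B

Round 1 first-place votes: Proposal A 15, Proposal B 24, Proposal C 0, Proposal D 14. Proposal B and Proposal A advance.
Runoff: Proposal B is ranked above Proposal A on 38 ballots, Proposal A above Proposal B on 15.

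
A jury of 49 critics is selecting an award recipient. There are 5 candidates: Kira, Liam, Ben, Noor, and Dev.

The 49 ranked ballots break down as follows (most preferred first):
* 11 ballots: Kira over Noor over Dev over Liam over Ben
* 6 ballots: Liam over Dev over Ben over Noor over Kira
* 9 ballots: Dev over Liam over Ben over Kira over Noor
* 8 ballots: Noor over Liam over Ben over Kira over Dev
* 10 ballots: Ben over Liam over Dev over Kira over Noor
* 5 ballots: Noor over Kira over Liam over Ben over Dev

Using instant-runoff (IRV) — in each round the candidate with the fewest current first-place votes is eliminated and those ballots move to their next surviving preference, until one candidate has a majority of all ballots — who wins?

Round 1: Kira 11, Liam 6, Ben 10, Noor 13, Dev 9. Liam eliminated.
Round 2: Kira 11, Ben 10, Noor 13, Dev 15. Ben eliminated.
Round 3: Kira 11, Noor 13, Dev 25. Dev has a majority (≥25).

Dev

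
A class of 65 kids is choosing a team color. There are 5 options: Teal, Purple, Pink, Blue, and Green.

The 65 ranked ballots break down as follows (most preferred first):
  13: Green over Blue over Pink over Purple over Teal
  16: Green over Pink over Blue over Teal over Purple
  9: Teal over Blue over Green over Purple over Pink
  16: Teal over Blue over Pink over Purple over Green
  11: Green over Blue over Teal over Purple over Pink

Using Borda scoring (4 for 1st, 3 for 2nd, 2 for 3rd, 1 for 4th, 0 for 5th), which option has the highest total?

Teal: 13×0 + 16×1 + 9×4 + 16×4 + 11×2 = 138
Purple: 13×1 + 16×0 + 9×1 + 16×1 + 11×1 = 49
Pink: 13×2 + 16×3 + 9×0 + 16×2 + 11×0 = 106
Blue: 13×3 + 16×2 + 9×3 + 16×3 + 11×3 = 179
Green: 13×4 + 16×4 + 9×2 + 16×0 + 11×4 = 178

Blue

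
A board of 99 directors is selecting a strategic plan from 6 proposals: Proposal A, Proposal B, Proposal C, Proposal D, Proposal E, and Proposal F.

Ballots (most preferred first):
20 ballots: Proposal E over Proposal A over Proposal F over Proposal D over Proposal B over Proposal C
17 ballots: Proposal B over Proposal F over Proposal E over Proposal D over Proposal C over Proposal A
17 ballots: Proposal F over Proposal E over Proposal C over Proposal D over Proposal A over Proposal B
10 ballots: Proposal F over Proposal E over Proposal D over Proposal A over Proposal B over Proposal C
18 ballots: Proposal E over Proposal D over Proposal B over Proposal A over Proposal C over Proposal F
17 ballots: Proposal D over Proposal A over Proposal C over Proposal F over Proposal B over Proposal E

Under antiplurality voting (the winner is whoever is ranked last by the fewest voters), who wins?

Last-place votes: Proposal A 17, Proposal B 17, Proposal C 30, Proposal D 0, Proposal E 17, Proposal F 18.

Proposal D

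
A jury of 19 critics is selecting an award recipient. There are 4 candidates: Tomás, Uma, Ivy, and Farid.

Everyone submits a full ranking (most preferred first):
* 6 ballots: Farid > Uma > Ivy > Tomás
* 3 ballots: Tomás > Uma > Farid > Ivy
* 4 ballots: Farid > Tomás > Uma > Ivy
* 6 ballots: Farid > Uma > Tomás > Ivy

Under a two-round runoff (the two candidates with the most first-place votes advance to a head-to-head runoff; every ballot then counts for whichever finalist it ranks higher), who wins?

Farid

Round 1 first-place votes: Tomás 3, Uma 0, Ivy 0, Farid 16. Farid and Tomás advance.
Runoff: Farid is ranked above Tomás on 16 ballots, Tomás above Farid on 3.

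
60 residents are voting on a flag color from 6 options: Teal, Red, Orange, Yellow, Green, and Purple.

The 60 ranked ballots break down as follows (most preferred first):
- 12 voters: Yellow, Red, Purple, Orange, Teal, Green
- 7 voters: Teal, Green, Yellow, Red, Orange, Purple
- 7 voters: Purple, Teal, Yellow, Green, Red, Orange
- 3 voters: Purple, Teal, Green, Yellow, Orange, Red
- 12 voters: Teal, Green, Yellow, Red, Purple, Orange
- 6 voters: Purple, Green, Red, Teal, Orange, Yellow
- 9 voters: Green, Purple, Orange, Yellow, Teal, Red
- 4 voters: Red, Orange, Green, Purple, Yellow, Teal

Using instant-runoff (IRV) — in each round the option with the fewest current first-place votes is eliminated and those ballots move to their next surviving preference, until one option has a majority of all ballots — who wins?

Round 1: Teal 19, Red 4, Orange 0, Yellow 12, Green 9, Purple 16. Orange eliminated.
Round 2: Teal 19, Red 4, Yellow 12, Green 9, Purple 16. Red eliminated.
Round 3: Teal 19, Yellow 12, Green 13, Purple 16. Yellow eliminated.
Round 4: Teal 19, Green 13, Purple 28. Green eliminated.
Round 5: Teal 19, Purple 41. Purple has a majority (≥31).

Purple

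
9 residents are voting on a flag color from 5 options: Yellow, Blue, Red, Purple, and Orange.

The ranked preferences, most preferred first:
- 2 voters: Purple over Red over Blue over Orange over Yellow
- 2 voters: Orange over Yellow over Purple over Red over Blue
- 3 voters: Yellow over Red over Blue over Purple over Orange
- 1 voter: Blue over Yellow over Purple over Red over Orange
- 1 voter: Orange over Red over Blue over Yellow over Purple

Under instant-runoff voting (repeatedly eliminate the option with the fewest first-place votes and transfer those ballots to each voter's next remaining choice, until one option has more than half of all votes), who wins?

Round 1: Yellow 3, Blue 1, Red 0, Purple 2, Orange 3. Red eliminated.
Round 2: Yellow 3, Blue 1, Purple 2, Orange 3. Blue eliminated.
Round 3: Yellow 4, Purple 2, Orange 3. Purple eliminated.
Round 4: Yellow 4, Orange 5. Orange has a majority (≥5).

Orange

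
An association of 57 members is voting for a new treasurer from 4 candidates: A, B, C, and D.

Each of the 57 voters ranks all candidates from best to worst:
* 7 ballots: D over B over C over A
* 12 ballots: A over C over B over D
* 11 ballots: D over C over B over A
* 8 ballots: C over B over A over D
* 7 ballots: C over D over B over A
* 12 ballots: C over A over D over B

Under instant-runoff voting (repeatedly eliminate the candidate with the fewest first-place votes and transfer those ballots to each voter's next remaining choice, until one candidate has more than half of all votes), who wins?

C

Round 1: A 12, B 0, C 27, D 18. B eliminated.
Round 2: A 12, C 27, D 18. A eliminated.
Round 3: C 39, D 18. C has a majority (≥29).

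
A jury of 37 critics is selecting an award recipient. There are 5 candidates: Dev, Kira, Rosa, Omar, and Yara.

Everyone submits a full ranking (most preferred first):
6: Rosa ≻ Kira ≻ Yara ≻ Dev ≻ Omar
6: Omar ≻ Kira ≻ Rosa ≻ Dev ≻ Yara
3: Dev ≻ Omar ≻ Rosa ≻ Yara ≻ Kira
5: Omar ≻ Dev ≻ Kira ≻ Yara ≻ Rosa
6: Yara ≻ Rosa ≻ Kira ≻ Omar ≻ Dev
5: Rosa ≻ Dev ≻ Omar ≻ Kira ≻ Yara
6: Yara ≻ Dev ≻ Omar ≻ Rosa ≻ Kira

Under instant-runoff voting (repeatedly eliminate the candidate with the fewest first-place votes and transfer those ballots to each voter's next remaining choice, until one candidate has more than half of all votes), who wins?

Round 1: Dev 3, Kira 0, Rosa 11, Omar 11, Yara 12. Kira eliminated.
Round 2: Dev 3, Rosa 11, Omar 11, Yara 12. Dev eliminated.
Round 3: Rosa 11, Omar 14, Yara 12. Rosa eliminated.
Round 4: Omar 19, Yara 18. Omar has a majority (≥19).

Omar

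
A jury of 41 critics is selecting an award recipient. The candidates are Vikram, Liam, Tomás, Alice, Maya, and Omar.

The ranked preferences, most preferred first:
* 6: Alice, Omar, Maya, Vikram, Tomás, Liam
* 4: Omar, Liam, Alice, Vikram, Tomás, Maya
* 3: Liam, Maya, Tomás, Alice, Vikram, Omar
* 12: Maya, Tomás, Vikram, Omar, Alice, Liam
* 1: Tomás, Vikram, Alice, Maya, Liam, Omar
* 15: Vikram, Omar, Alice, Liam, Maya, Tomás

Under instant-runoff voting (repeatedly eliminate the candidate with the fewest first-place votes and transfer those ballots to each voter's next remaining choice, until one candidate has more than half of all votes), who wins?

Maya

Round 1: Vikram 15, Liam 3, Tomás 1, Alice 6, Maya 12, Omar 4. Tomás eliminated.
Round 2: Vikram 16, Liam 3, Alice 6, Maya 12, Omar 4. Liam eliminated.
Round 3: Vikram 16, Alice 6, Maya 15, Omar 4. Omar eliminated.
Round 4: Vikram 16, Alice 10, Maya 15. Alice eliminated.
Round 5: Vikram 20, Maya 21. Maya has a majority (≥21).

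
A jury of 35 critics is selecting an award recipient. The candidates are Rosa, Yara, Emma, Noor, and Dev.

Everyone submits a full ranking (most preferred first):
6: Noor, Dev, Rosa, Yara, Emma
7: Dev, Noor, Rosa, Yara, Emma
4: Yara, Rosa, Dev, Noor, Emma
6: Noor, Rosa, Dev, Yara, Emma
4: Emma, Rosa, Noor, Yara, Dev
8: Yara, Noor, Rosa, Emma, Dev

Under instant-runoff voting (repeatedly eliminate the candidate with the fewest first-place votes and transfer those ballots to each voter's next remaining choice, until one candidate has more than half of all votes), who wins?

Round 1: Rosa 0, Yara 12, Emma 4, Noor 12, Dev 7. Rosa eliminated.
Round 2: Yara 12, Emma 4, Noor 12, Dev 7. Emma eliminated.
Round 3: Yara 12, Noor 16, Dev 7. Dev eliminated.
Round 4: Yara 12, Noor 23. Noor has a majority (≥18).

Noor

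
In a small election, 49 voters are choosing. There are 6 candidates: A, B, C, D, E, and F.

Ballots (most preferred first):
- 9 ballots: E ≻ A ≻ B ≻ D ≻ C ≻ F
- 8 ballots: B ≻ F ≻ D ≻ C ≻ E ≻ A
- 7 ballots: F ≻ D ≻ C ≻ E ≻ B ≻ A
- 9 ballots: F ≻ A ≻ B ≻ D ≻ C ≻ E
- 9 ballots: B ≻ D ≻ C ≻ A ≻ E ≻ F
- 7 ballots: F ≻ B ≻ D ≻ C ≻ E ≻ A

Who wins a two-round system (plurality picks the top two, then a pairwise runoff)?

Round 1 first-place votes: A 0, B 17, C 0, D 0, E 9, F 23. F and B advance.
Runoff: F is ranked above B on 23 ballots, B above F on 26.

B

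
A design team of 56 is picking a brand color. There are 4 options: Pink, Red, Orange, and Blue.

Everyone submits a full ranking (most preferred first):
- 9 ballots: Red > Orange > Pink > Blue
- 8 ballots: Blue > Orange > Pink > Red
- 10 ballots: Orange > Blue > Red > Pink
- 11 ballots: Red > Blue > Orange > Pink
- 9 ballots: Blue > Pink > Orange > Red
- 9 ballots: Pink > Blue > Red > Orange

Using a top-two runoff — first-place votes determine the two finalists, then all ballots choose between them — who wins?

Round 1 first-place votes: Pink 9, Red 20, Orange 10, Blue 17. Red and Blue advance.
Runoff: Red is ranked above Blue on 20 ballots, Blue above Red on 36.

Blue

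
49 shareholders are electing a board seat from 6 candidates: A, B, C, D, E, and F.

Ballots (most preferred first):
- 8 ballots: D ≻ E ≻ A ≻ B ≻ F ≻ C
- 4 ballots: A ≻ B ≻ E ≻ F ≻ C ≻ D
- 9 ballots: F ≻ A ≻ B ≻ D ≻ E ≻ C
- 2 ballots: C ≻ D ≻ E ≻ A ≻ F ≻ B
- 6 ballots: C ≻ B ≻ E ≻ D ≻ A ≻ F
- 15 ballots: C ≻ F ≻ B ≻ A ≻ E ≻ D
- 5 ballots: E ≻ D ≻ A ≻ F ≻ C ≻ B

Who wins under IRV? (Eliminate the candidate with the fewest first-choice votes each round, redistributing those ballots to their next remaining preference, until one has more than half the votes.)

Round 1: A 4, B 0, C 23, D 8, E 5, F 9. B eliminated.
Round 2: A 4, C 23, D 8, E 5, F 9. A eliminated.
Round 3: C 23, D 8, E 9, F 9. D eliminated.
Round 4: C 23, E 17, F 9. F eliminated.
Round 5: C 23, E 26. E has a majority (≥25).

E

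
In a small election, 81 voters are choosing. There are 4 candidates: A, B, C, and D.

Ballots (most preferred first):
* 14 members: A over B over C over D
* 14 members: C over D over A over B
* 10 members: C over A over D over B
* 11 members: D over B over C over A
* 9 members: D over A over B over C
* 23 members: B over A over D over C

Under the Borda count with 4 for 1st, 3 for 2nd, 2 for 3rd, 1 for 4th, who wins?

A

A: 14×4 + 14×2 + 10×3 + 11×1 + 9×3 + 23×3 = 221
B: 14×3 + 14×1 + 10×1 + 11×3 + 9×2 + 23×4 = 209
C: 14×2 + 14×4 + 10×4 + 11×2 + 9×1 + 23×1 = 178
D: 14×1 + 14×3 + 10×2 + 11×4 + 9×4 + 23×2 = 202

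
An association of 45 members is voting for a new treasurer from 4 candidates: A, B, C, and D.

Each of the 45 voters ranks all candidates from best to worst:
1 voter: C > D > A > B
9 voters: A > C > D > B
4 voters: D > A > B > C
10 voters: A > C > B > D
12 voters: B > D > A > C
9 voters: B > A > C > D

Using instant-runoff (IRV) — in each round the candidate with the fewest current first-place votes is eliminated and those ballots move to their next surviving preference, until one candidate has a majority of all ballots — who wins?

Round 1: A 19, B 21, C 1, D 4. C eliminated.
Round 2: A 19, B 21, D 5. D eliminated.
Round 3: A 24, B 21. A has a majority (≥23).

A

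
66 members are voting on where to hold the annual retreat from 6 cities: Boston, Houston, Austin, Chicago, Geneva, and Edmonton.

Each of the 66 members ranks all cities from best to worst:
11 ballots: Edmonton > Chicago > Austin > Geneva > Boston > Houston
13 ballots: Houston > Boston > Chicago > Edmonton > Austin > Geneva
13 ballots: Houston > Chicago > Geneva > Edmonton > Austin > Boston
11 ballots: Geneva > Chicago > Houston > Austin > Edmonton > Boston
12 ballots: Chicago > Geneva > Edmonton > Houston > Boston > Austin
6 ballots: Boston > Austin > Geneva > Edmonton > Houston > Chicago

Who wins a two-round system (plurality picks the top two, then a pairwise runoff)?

Round 1 first-place votes: Boston 6, Houston 26, Austin 0, Chicago 12, Geneva 11, Edmonton 11. Houston and Chicago advance.
Runoff: Houston is ranked above Chicago on 32 ballots, Chicago above Houston on 34.

Chicago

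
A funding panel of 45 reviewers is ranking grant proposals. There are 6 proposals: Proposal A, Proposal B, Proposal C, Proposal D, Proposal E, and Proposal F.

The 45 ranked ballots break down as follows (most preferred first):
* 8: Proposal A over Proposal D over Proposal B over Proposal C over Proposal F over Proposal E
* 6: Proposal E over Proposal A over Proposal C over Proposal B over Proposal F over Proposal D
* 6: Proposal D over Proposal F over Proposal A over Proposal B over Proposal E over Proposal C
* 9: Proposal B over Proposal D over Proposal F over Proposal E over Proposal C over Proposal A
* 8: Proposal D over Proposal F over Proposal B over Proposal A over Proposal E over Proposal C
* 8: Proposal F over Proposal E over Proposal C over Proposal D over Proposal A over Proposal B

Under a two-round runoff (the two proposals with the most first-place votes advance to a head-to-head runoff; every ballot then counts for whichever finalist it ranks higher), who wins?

Round 1 first-place votes: Proposal A 8, Proposal B 9, Proposal C 0, Proposal D 14, Proposal E 6, Proposal F 8. Proposal D and Proposal B advance.
Runoff: Proposal D is ranked above Proposal B on 30 ballots, Proposal B above Proposal D on 15.

Proposal D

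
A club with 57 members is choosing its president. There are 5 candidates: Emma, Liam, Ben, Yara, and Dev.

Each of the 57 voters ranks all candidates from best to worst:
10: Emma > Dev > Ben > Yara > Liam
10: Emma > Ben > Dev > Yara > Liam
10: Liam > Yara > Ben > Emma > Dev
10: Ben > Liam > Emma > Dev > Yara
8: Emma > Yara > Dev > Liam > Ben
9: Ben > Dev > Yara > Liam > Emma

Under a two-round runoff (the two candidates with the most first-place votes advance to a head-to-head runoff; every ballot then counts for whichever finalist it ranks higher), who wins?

Round 1 first-place votes: Emma 28, Liam 10, Ben 19, Yara 0, Dev 0. Emma and Ben advance.
Runoff: Emma is ranked above Ben on 28 ballots, Ben above Emma on 29.

Ben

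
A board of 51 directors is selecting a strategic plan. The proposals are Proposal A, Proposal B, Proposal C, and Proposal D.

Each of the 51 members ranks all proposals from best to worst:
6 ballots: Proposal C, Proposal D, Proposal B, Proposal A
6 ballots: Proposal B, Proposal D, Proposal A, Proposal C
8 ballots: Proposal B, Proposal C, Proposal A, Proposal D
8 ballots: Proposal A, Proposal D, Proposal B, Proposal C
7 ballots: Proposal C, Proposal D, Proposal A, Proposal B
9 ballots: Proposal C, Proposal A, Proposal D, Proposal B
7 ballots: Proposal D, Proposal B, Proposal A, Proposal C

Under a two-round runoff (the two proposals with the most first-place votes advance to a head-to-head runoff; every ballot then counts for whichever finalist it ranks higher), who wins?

Proposal B

Round 1 first-place votes: Proposal A 8, Proposal B 14, Proposal C 22, Proposal D 7. Proposal C and Proposal B advance.
Runoff: Proposal C is ranked above Proposal B on 22 ballots, Proposal B above Proposal C on 29.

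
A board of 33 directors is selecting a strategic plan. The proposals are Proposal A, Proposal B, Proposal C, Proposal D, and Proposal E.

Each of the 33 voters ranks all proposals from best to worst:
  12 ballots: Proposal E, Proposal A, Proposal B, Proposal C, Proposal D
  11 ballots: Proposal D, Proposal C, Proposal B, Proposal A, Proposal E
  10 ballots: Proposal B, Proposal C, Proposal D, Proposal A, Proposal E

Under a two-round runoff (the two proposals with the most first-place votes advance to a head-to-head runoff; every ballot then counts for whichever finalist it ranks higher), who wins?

Proposal D

Round 1 first-place votes: Proposal A 0, Proposal B 10, Proposal C 0, Proposal D 11, Proposal E 12. Proposal E and Proposal D advance.
Runoff: Proposal E is ranked above Proposal D on 12 ballots, Proposal D above Proposal E on 21.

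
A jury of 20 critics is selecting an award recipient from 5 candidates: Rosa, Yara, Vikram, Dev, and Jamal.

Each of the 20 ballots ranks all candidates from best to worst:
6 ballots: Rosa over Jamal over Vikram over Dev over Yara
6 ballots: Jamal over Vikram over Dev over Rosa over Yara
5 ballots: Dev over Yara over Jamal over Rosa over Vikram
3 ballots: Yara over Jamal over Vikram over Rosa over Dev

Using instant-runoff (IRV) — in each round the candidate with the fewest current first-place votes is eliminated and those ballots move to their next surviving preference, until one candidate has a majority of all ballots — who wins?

Jamal

Round 1: Rosa 6, Yara 3, Vikram 0, Dev 5, Jamal 6. Vikram eliminated.
Round 2: Rosa 6, Yara 3, Dev 5, Jamal 6. Yara eliminated.
Round 3: Rosa 6, Dev 5, Jamal 9. Dev eliminated.
Round 4: Rosa 6, Jamal 14. Jamal has a majority (≥11).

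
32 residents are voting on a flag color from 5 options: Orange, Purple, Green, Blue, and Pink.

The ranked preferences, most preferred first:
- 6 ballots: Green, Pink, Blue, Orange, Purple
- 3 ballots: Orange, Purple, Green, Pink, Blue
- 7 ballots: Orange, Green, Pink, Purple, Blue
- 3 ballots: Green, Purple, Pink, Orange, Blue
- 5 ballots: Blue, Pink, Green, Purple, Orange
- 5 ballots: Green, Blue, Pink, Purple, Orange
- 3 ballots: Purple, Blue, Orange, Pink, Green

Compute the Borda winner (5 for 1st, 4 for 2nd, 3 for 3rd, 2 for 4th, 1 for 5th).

Orange: 6×2 + 3×5 + 7×5 + 3×2 + 5×1 + 5×1 + 3×3 = 87
Purple: 6×1 + 3×4 + 7×2 + 3×4 + 5×2 + 5×2 + 3×5 = 79
Green: 6×5 + 3×3 + 7×4 + 3×5 + 5×3 + 5×5 + 3×1 = 125
Blue: 6×3 + 3×1 + 7×1 + 3×1 + 5×5 + 5×4 + 3×4 = 88
Pink: 6×4 + 3×2 + 7×3 + 3×3 + 5×4 + 5×3 + 3×2 = 101

Green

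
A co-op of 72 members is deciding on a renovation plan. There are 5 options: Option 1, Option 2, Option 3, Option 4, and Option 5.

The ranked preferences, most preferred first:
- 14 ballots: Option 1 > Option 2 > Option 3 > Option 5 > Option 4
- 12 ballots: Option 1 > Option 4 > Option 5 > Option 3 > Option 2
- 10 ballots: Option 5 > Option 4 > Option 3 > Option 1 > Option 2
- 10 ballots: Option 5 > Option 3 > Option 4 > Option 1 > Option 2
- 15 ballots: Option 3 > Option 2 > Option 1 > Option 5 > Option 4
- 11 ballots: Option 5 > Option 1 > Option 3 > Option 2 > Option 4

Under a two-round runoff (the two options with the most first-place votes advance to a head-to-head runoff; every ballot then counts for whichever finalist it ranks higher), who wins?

Option 1

Round 1 first-place votes: Option 1 26, Option 2 0, Option 3 15, Option 4 0, Option 5 31. Option 5 and Option 1 advance.
Runoff: Option 5 is ranked above Option 1 on 31 ballots, Option 1 above Option 5 on 41.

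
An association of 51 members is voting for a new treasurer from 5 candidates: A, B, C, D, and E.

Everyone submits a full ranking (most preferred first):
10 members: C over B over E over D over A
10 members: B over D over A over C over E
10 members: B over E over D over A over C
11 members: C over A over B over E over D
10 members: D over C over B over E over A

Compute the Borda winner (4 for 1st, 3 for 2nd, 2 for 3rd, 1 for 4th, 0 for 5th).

B

A: 10×0 + 10×2 + 10×1 + 11×3 + 10×0 = 63
B: 10×3 + 10×4 + 10×4 + 11×2 + 10×2 = 152
C: 10×4 + 10×1 + 10×0 + 11×4 + 10×3 = 124
D: 10×1 + 10×3 + 10×2 + 11×0 + 10×4 = 100
E: 10×2 + 10×0 + 10×3 + 11×1 + 10×1 = 71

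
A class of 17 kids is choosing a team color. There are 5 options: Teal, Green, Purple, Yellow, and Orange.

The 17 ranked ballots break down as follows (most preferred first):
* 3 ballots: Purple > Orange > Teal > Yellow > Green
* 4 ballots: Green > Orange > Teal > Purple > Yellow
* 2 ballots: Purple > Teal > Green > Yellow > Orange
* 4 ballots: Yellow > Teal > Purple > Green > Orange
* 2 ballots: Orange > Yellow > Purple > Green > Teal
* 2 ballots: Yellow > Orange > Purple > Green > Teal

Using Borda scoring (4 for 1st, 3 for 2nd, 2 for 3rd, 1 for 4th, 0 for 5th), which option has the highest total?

Teal: 3×2 + 4×2 + 2×3 + 4×3 + 2×0 + 2×0 = 32
Green: 3×0 + 4×4 + 2×2 + 4×1 + 2×1 + 2×1 = 28
Purple: 3×4 + 4×1 + 2×4 + 4×2 + 2×2 + 2×2 = 40
Yellow: 3×1 + 4×0 + 2×1 + 4×4 + 2×3 + 2×4 = 35
Orange: 3×3 + 4×3 + 2×0 + 4×0 + 2×4 + 2×3 = 35

Purple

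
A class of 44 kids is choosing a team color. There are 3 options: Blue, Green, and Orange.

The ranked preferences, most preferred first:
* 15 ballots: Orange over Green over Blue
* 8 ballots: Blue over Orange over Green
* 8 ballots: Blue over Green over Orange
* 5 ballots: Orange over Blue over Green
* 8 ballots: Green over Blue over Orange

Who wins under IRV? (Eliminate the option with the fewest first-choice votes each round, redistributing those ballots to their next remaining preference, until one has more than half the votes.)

Blue

Round 1: Blue 16, Green 8, Orange 20. Green eliminated.
Round 2: Blue 24, Orange 20. Blue has a majority (≥23).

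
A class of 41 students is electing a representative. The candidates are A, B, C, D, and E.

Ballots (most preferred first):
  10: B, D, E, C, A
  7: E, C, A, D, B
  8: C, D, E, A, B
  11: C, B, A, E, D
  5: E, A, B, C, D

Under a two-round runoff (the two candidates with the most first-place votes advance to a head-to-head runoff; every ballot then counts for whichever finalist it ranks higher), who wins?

E

Round 1 first-place votes: A 0, B 10, C 19, D 0, E 12. C and E advance.
Runoff: C is ranked above E on 19 ballots, E above C on 22.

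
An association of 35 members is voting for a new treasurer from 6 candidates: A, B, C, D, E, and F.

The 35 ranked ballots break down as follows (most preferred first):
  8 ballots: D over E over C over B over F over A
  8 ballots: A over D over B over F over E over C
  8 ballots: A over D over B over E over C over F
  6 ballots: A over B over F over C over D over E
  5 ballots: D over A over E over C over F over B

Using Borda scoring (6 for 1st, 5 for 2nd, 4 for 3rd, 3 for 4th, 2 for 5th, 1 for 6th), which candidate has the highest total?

A: 8×1 + 8×6 + 8×6 + 6×6 + 5×5 = 165
B: 8×3 + 8×4 + 8×4 + 6×5 + 5×1 = 123
C: 8×4 + 8×1 + 8×2 + 6×3 + 5×3 = 89
D: 8×6 + 8×5 + 8×5 + 6×2 + 5×6 = 170
E: 8×5 + 8×2 + 8×3 + 6×1 + 5×4 = 106
F: 8×2 + 8×3 + 8×1 + 6×4 + 5×2 = 82

D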